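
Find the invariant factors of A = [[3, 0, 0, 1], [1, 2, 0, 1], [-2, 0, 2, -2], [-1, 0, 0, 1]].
The Jordan structure of A has elementary divisors (x - 2)^2, (x - 2), (x - 2). Arranging the block sizes at each eigenvalue in decreasing order and taking row products gives the invariant factors.

Invariant factors (smallest first, each dividing the next): x - 2, x - 2, (x - 2)^2.

Check: the last factor (x - 2)^2 is the minimal polynomial, and the product (x - 2)^4 is the characteristic polynomial.

x - 2, x - 2, (x - 2)^2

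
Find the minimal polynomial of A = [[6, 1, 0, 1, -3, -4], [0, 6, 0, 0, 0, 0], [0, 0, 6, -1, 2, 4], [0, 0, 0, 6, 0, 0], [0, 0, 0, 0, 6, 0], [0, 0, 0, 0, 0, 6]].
The characteristic polynomial factors as (x - 6)^6. The minimal polynomial is ∏(x - λ)^{k_λ} where k_λ is the size of the largest Jordan block at λ.

For λ = 6: rank(A - 6I) = 2, and the largest Jordan block has size 2 (the smallest k with rank((A - 6I)^k) = rank((A - 6I)^(k+1))).

So m_A(x) = (x - 6)^2.

m_A(x) = (x - 6)^2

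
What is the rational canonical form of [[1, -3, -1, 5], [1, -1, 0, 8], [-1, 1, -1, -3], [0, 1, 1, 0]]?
R = [[0, 0, 0, 2], [1, 0, 0, 6], [0, 1, 0, 4], [0, 0, 1, -1]]

The invariant factors of A (the non-unit diagonal entries of the Smith normal form of xI - A over ℚ[x]) are (x + 1)(x^3 - 4x - 2), each dividing the next. The characteristic polynomial is their product, (x + 1)(x^3 - 4x - 2).

The rational canonical form is the block-diagonal matrix of companion matrices C(f_i):
R = [[0, 0, 0, 2], [1, 0, 0, 6], [0, 1, 0, 4], [0, 0, 1, -1]].

Note the characteristic polynomial does not split into linear factors over ℚ, so A has no Jordan form over ℚ; the rational canonical form exists over any field.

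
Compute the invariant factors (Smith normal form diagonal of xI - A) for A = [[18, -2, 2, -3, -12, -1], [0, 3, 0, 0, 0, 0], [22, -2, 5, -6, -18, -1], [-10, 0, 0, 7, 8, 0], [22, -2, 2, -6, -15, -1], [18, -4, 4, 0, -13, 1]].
x - 3, (x - 4)^3(x - 3)(x - 1)

The Jordan structure of A has elementary divisors (x - 1), (x - 3), (x - 3), (x - 4)^3. Arranging the block sizes at each eigenvalue in decreasing order and taking row products gives the invariant factors.

Invariant factors (smallest first, each dividing the next): x - 3, (x - 4)^3(x - 3)(x - 1).

Check: the last factor (x - 4)^3(x - 3)(x - 1) is the minimal polynomial, and the product (x - 4)^3(x - 3)^2(x - 1) is the characteristic polynomial.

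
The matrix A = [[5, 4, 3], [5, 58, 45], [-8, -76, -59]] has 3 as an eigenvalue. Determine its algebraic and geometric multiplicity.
algebraic multiplicity 2, geometric multiplicity 1

The characteristic polynomial is (x - 3)^2(x + 2), so the factor x - 3 appears with exponent 2: the algebraic multiplicity is 2.

rank(A - 3I) = 2, so the eigenspace has dimension 3 - 2 = 1: the geometric multiplicity is 1.

Since 1 < 2, A is not diagonalizable.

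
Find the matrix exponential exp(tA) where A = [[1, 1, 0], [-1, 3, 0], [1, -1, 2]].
e^{tA} = [[(1 - t)*e^{2*t}, t*e^{2*t}, 0], [-t*e^{2*t}, (t + 1)*e^{2*t}, 0], [t*e^{2*t}, -t*e^{2*t}, e^{2*t}]]

A has Jordan form J = [[2, 1, 0], [0, 2, 0], [0, 0, 2]] with A = PJP^{-1}, so e^{tA} = P e^{tJ} P^{-1}.

For a Jordan block J_k(λ), e^{tJ_k(λ)} = e^{λt} · (I + tN + t^2 N^2/2! + ... + t^{k-1} N^{k-1}/(k-1)!) where N is the nilpotent superdiagonal part.

Assembling the blocks and conjugating back gives the entries of e^{tA} as shown above.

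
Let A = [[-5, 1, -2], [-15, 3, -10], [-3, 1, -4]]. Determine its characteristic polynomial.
xI - A = [[x + 5, -1, 2], [15, x - 3, 10], [3, -1, x + 4]].

Expanding det(xI - A) along the first row:
det(xI - A) = + (x + 5)·det([[x - 3, 10], [-1, x + 4]]) - (-1)·det([[15, 10], [3, x + 4]]) + (2)·det([[15, x - 3], [3, -1]]).

Evaluating gives χ_A(x) = x^3 + 6x^2 + 12x + 8 = (x + 2)^3.

χ_A(x) = (x + 2)^3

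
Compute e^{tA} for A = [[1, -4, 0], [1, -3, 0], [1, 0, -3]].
A has Jordan form J = [[-3, 0, 0], [0, -1, 1], [0, 0, -1]] with A = PJP^{-1}, so e^{tA} = P e^{tJ} P^{-1}.

For a Jordan block J_k(λ), e^{tJ_k(λ)} = e^{λt} · (I + tN + t^2 N^2/2! + ... + t^{k-1} N^{k-1}/(k-1)!) where N is the nilpotent superdiagonal part.

Assembling the blocks and conjugating back gives the entries of e^{tA} as shown above.

e^{tA} = [[(2*t + 1)*e^{-t}, -4*t*e^{-t}, 0], [t*e^{-t}, (1 - 2*t)*e^{-t}, 0], [t*e^{-t}, ((1 - 2*t)*e^{2*t} - 1)*e^{-3*t}, e^{-3*t}]]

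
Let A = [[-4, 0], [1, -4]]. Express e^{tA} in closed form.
e^{tA} = [[e^{-4*t}, 0], [t*e^{-4*t}, e^{-4*t}]]

A has Jordan form J = [[-4, 1], [0, -4]] with A = PJP^{-1}, so e^{tA} = P e^{tJ} P^{-1}.

For a Jordan block J_k(λ), e^{tJ_k(λ)} = e^{λt} · (I + tN + t^2 N^2/2! + ... + t^{k-1} N^{k-1}/(k-1)!) where N is the nilpotent superdiagonal part.

Assembling the blocks and conjugating back gives the entries of e^{tA} as shown above.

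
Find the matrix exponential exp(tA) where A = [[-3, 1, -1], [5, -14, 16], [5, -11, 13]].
A has Jordan form J = [[-3, 1, 0], [0, -3, 0], [0, 0, 2]] with A = PJP^{-1}, so e^{tA} = P e^{tJ} P^{-1}.

For a Jordan block J_k(λ), e^{tJ_k(λ)} = e^{λt} · (I + tN + t^2 N^2/2! + ... + t^{k-1} N^{k-1}/(k-1)!) where N is the nilpotent superdiagonal part.

Assembling the blocks and conjugating back gives the entries of e^{tA} as shown above.

e^{tA} = [[e^{-3*t}, t*e^{-3*t}, -t*e^{-3*t}], [(e^{5*t} - 1)*e^{-3*t}, (-t - 2*e^{5*t} + 3)*e^{-3*t}, (t + 3*e^{5*t} - 3)*e^{-3*t}], [(e^{5*t} - 1)*e^{-3*t}, (-t - 2*e^{5*t} + 2)*e^{-3*t}, (t + 3*e^{5*t} - 2)*e^{-3*t}]]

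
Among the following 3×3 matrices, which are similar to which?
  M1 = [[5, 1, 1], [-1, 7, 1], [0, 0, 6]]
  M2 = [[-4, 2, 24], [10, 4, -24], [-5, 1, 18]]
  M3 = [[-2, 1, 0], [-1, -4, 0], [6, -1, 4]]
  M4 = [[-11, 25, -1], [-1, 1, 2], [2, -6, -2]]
Characteristic polynomials: χ_{M1} = (x - 6)^3, χ_{M2} = (x - 6)^3, χ_{M3} = (x - 4)(x + 3)^2, χ_{M4} = (x + 4)^3.

{M1, M2}: invariant factors x - 6, (x - 6)^2.

{M3}: invariant factors (x - 4)(x + 3)^2.

{M4}: invariant factors (x + 4)^3.

Matrices are similar if and only if their invariant-factor lists agree; the partition into similarity classes is {M1, M2}, {M3}, {M4}.

3 classes: {M1, M2}, {M3}, {M4}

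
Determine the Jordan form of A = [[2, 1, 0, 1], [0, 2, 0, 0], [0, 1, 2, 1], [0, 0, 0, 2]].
J = [[2, 1, 0, 0], [0, 2, 0, 0], [0, 0, 2, 0], [0, 0, 0, 2]]

The characteristic polynomial is det(xI - A) = (x - 2)^4, so the eigenvalues are 2 (algebraic multiplicity 4).

For λ = 2: rank(A - 2I) = 1, rank((A - 2I)^2) = 0. The eigenspace has dimension 4 - 1 = 3, so there are 3 Jordan blocks; the rank sequence gives block sizes [2, 1, 1].

Assembling the blocks gives the Jordan form J above.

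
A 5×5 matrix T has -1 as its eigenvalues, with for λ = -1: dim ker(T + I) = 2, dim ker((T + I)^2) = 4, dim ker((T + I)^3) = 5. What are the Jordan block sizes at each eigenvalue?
λ = -1: successive nullity increments [2, 2, 1] count blocks of size ≥ k; block sizes are [3, 2].

Jordan blocks: (-1, 3), (-1, 2)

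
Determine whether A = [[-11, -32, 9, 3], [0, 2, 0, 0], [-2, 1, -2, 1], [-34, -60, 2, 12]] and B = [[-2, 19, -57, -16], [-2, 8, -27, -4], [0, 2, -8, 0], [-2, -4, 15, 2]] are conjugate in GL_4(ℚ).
No.

trace(A) = 1 but trace(B) = 0. The trace is a similarity invariant, so A and B are not similar.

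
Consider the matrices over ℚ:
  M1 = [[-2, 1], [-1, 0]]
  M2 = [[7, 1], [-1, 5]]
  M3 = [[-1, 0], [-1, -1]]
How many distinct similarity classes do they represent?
Characteristic polynomials: χ_{M1} = (x + 1)^2, χ_{M2} = (x - 6)^2, χ_{M3} = (x + 1)^2.

{M1, M3}: invariant factors (x + 1)^2.

{M2}: invariant factors (x - 6)^2.

Matrices are similar if and only if their invariant-factor lists agree; the partition into similarity classes is {M1, M3}, {M2}.

2 classes: {M1, M3}, {M2}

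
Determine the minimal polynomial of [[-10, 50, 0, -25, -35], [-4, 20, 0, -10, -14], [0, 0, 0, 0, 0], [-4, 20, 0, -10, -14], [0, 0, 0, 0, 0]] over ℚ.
m_A(x) = x^2

The characteristic polynomial factors as x^5. The minimal polynomial is ∏(x - λ)^{k_λ} where k_λ is the size of the largest Jordan block at λ.

For λ = 0: rank(A) = 1, and the largest Jordan block has size 2 (the smallest k with rank(A^k) = rank(A^(k+1))).

So m_A(x) = x^2.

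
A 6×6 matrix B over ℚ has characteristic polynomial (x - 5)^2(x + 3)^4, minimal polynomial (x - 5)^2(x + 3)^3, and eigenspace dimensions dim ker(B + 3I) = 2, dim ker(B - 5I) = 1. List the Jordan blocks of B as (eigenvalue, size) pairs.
Jordan blocks: (-3, 3), (-3, 1), (5, 2)

λ = -3: algebraic multiplicity 4 (exponent in χ_B), largest block size 3 (exponent in m_B), 2 blocks (geometric multiplicity). These force block sizes [3, 1].
λ = 5: algebraic multiplicity 2 (exponent in χ_B), largest block size 2 (exponent in m_B), 1 block (geometric multiplicity). This forces block sizes [2].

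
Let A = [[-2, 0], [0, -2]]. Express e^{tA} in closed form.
A has Jordan form J = [[-2, 0], [0, -2]] with A = PJP^{-1}, so e^{tA} = P e^{tJ} P^{-1}.

For a Jordan block J_k(λ), e^{tJ_k(λ)} = e^{λt} · (I + tN + t^2 N^2/2! + ... + t^{k-1} N^{k-1}/(k-1)!) where N is the nilpotent superdiagonal part.

Assembling the blocks and conjugating back gives the entries of e^{tA} as shown above.

e^{tA} = [[e^{-2*t}, 0], [0, e^{-2*t}]]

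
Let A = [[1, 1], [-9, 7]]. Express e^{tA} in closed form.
e^{tA} = [[(1 - 3*t)*e^{4*t}, t*e^{4*t}], [-9*t*e^{4*t}, (3*t + 1)*e^{4*t}]]

A has Jordan form J = [[4, 1], [0, 4]] with A = PJP^{-1}, so e^{tA} = P e^{tJ} P^{-1}.

For a Jordan block J_k(λ), e^{tJ_k(λ)} = e^{λt} · (I + tN + t^2 N^2/2! + ... + t^{k-1} N^{k-1}/(k-1)!) where N is the nilpotent superdiagonal part.

Assembling the blocks and conjugating back gives the entries of e^{tA} as shown above.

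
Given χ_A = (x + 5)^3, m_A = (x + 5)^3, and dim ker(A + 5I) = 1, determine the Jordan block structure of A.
Jordan blocks: (-5, 3)

λ = -5: algebraic multiplicity 3 (exponent in χ_A), largest block size 3 (exponent in m_A), 1 block (geometric multiplicity). This forces block sizes [3].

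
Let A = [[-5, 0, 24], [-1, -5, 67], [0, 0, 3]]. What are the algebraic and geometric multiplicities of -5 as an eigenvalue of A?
The characteristic polynomial is (x - 3)(x + 5)^2, so the factor x + 5 appears with exponent 2: the algebraic multiplicity is 2.

rank(A + 5I) = 2, so the eigenspace has dimension 3 - 2 = 1: the geometric multiplicity is 1.

Since 1 < 2, A is not diagonalizable.

algebraic multiplicity 2, geometric multiplicity 1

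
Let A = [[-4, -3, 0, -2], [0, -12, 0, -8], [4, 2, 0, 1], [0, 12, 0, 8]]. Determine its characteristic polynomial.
xI - A = [[x + 4, 3, 0, 2], [0, x + 12, 0, 8], [-4, -2, x, -1], [0, -12, 0, x - 8]].

Expanding det(xI - A) along the first row:
det(xI - A) = + (x + 4)·det([[x + 12, 0, 8], [-2, x, -1], [-12, 0, x - 8]]) - (3)·det([[0, 0, 8], [-4, x, -1], [0, 0, x - 8]]) + (0)·det([[0, x + 12, 8], [-4, -2, -1], [0, -12, x - 8]]) - (2)·det([[0, x + 12, 0], [-4, -2, x], [0, -12, 0]]).

Evaluating gives χ_A(x) = x^4 + 8x^3 + 16x^2 = x^2(x + 4)^2.

χ_A(x) = x^2(x + 4)^2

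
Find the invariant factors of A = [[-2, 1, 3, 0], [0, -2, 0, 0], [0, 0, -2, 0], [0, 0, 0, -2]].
x + 2, x + 2, (x + 2)^2

The Jordan structure of A has elementary divisors (x + 2)^2, (x + 2), (x + 2). Arranging the block sizes at each eigenvalue in decreasing order and taking row products gives the invariant factors.

Invariant factors (smallest first, each dividing the next): x + 2, x + 2, (x + 2)^2.

Check: the last factor (x + 2)^2 is the minimal polynomial, and the product (x + 2)^4 is the characteristic polynomial.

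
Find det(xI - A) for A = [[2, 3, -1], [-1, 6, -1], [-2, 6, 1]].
χ_A(x) = (x - 3)^3

xI - A = [[x - 2, -3, 1], [1, x - 6, 1], [2, -6, x - 1]].

Expanding det(xI - A) along the first row:
det(xI - A) = + (x - 2)·det([[x - 6, 1], [-6, x - 1]]) - (-3)·det([[1, 1], [2, x - 1]]) + (1)·det([[1, x - 6], [2, -6]]).

Evaluating gives χ_A(x) = x^3 - 9x^2 + 27x - 27 = (x - 3)^3.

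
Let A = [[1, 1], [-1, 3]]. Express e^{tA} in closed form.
e^{tA} = [[(1 - t)*e^{2*t}, t*e^{2*t}], [-t*e^{2*t}, (t + 1)*e^{2*t}]]

A has Jordan form J = [[2, 1], [0, 2]] with A = PJP^{-1}, so e^{tA} = P e^{tJ} P^{-1}.

For a Jordan block J_k(λ), e^{tJ_k(λ)} = e^{λt} · (I + tN + t^2 N^2/2! + ... + t^{k-1} N^{k-1}/(k-1)!) where N is the nilpotent superdiagonal part.

Assembling the blocks and conjugating back gives the entries of e^{tA} as shown above.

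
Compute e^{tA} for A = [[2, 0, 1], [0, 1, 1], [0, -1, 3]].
A has Jordan form J = [[2, 1, 0], [0, 2, 1], [0, 0, 2]] with A = PJP^{-1}, so e^{tA} = P e^{tJ} P^{-1}.

For a Jordan block J_k(λ), e^{tJ_k(λ)} = e^{λt} · (I + tN + t^2 N^2/2! + ... + t^{k-1} N^{k-1}/(k-1)!) where N is the nilpotent superdiagonal part.

Assembling the blocks and conjugating back gives the entries of e^{tA} as shown above.

e^{tA} = [[e^{2*t}, -t^2*e^{2*t}/2, t*(t + 2)*e^{2*t}/2], [0, (1 - t)*e^{2*t}, t*e^{2*t}], [0, -t*e^{2*t}, (t + 1)*e^{2*t}]]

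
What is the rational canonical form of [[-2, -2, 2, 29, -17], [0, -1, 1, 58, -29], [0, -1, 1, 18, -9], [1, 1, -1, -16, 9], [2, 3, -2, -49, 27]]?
R = [[0, 0, 0, 0, 20], [1, 0, 0, 0, -29], [0, 1, 0, 0, 10], [0, 0, 1, 0, -21], [0, 0, 0, 1, 9]]

The invariant factors of A (the non-unit diagonal entries of the Smith normal form of xI - A over ℚ[x]) are (x - 5)(x - 4)(x^3 + x - 1), each dividing the next. The characteristic polynomial is their product, (x - 5)(x - 4)(x^3 + x - 1).

The rational canonical form is the block-diagonal matrix of companion matrices C(f_i):
R = [[0, 0, 0, 0, 20], [1, 0, 0, 0, -29], [0, 1, 0, 0, 10], [0, 0, 1, 0, -21], [0, 0, 0, 1, 9]].

Note the characteristic polynomial does not split into linear factors over ℚ, so A has no Jordan form over ℚ; the rational canonical form exists over any field.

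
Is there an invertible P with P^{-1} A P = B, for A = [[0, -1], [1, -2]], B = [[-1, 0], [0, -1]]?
No.

Both have characteristic polynomial (x + 1)^2, but the minimal polynomial of A is (x + 1)^2 while the minimal polynomial of B is x + 1. The minimal polynomial is a similarity invariant, so A and B are not similar.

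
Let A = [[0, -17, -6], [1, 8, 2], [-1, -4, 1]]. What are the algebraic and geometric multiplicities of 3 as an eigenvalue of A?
algebraic multiplicity 3, geometric multiplicity 1

The characteristic polynomial is (x - 3)^3, so the factor x - 3 appears with exponent 3: the algebraic multiplicity is 3.

rank(A - 3I) = 2, so the eigenspace has dimension 3 - 2 = 1: the geometric multiplicity is 1.

Since 1 < 3, A is not diagonalizable.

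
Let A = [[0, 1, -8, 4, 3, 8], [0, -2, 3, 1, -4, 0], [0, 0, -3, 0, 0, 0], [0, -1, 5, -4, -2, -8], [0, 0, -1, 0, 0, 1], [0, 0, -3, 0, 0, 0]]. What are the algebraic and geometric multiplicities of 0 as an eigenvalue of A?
algebraic multiplicity 3, geometric multiplicity 1

The characteristic polynomial is x^3(x + 3)^3, so the factor x appears with exponent 3: the algebraic multiplicity is 3.

rank(A) = 5, so the eigenspace has dimension 6 - 5 = 1: the geometric multiplicity is 1.

Since 1 < 3, A is not diagonalizable.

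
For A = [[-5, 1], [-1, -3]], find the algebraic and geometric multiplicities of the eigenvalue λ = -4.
The characteristic polynomial is (x + 4)^2, so the factor x + 4 appears with exponent 2: the algebraic multiplicity is 2.

rank(A + 4I) = 1, so the eigenspace has dimension 2 - 1 = 1: the geometric multiplicity is 1.

Since 1 < 2, A is not diagonalizable.

algebraic multiplicity 2, geometric multiplicity 1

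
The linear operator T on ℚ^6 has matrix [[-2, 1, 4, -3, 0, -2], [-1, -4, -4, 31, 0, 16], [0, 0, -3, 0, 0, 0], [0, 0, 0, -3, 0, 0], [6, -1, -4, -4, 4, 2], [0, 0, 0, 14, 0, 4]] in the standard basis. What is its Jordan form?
The characteristic polynomial is det(xI - A) = (x - 4)^2(x + 3)^4, so the eigenvalues are -3 (algebraic multiplicity 4), 4 (algebraic multiplicity 2).

For λ = -3: rank(A + 3I) = 3, rank((A + 3I)^2) = 2. The eigenspace has dimension 6 - 3 = 3, so there are 3 Jordan blocks; the rank sequence gives block sizes [2, 1, 1].

For λ = 4: rank(A - 4I) = 4. The eigenspace has dimension 6 - 4 = 2, so there are 2 Jordan blocks; the rank sequence gives block sizes [1, 1].

Assembling the blocks gives the Jordan form J above.

J = [[-3, 1, 0, 0, 0, 0], [0, -3, 0, 0, 0, 0], [0, 0, -3, 0, 0, 0], [0, 0, 0, -3, 0, 0], [0, 0, 0, 0, 4, 0], [0, 0, 0, 0, 0, 4]]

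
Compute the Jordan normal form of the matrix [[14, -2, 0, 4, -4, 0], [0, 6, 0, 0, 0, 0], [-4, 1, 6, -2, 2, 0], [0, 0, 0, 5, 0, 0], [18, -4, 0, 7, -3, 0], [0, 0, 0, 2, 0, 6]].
J = [[5, 1, 0, 0, 0, 0], [0, 5, 0, 0, 0, 0], [0, 0, 6, 1, 0, 0], [0, 0, 0, 6, 0, 0], [0, 0, 0, 0, 6, 0], [0, 0, 0, 0, 0, 6]]

The characteristic polynomial is det(xI - A) = (x - 6)^4(x - 5)^2, so the eigenvalues are 5 (algebraic multiplicity 2), 6 (algebraic multiplicity 4).

For λ = 5: rank(A - 5I) = 5, rank((A - 5I)^2) = 4. The eigenspace has dimension 6 - 5 = 1, so there is 1 Jordan block; the rank sequence gives block sizes [2].

For λ = 6: rank(A - 6I) = 3, rank((A - 6I)^2) = 2. The eigenspace has dimension 6 - 3 = 3, so there are 3 Jordan blocks; the rank sequence gives block sizes [2, 1, 1].

Assembling the blocks gives the Jordan form J above.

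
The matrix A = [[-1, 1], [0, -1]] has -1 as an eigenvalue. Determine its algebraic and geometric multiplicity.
algebraic multiplicity 2, geometric multiplicity 1

The characteristic polynomial is (x + 1)^2, so the factor x + 1 appears with exponent 2: the algebraic multiplicity is 2.

rank(A + I) = 1, so the eigenspace has dimension 2 - 1 = 1: the geometric multiplicity is 1.

Since 1 < 2, A is not diagonalizable.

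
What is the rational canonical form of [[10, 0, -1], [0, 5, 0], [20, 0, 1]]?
R = [[5, 0, 0], [0, 0, -30], [0, 1, 11]]

The invariant factors of A (the non-unit diagonal entries of the Smith normal form of xI - A over ℚ[x]) are x - 5, (x - 6)(x - 5), each dividing the next. The characteristic polynomial is their product, (x - 6)(x - 5)^2.

The rational canonical form is the block-diagonal matrix of companion matrices C(f_i):
R = [[5, 0, 0], [0, 0, -30], [0, 1, 11]].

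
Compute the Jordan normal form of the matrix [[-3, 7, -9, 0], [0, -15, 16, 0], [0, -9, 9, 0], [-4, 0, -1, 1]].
J = [[-3, 1, 0, 0], [0, -3, 1, 0], [0, 0, -3, 0], [0, 0, 0, 1]]

The characteristic polynomial is det(xI - A) = (x - 1)(x + 3)^3, so the eigenvalues are -3 (algebraic multiplicity 3), 1 (algebraic multiplicity 1).

For λ = -3: rank(A + 3I) = 3, rank((A + 3I)^2) = 2, rank((A + 3I)^3) = 1. The eigenspace has dimension 4 - 3 = 1, so there is 1 Jordan block; the rank sequence gives block sizes [3].

For λ = 1: algebraic multiplicity 1 gives one 1×1 block.

Assembling the blocks gives the Jordan form J above.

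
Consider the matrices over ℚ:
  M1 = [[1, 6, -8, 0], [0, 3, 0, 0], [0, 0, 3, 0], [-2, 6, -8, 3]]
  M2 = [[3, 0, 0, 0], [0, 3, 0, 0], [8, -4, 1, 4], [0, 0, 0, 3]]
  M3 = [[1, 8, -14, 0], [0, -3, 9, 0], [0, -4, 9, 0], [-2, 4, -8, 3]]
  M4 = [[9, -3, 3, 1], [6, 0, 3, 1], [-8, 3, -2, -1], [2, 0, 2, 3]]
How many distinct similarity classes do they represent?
2 classes: {M1, M2}, {M3, M4}

Characteristic polynomials: χ_{M1} = (x - 3)^3(x - 1), χ_{M2} = (x - 3)^3(x - 1), χ_{M3} = (x - 3)^3(x - 1), χ_{M4} = (x - 3)^3(x - 1).

{M1, M2}: invariant factors x - 3, x - 3, (x - 3)(x - 1).

{M3, M4}: invariant factors x - 3, (x - 3)^2(x - 1).

Matrices are similar if and only if their invariant-factor lists agree; the partition into similarity classes is {M1, M2}, {M3, M4}.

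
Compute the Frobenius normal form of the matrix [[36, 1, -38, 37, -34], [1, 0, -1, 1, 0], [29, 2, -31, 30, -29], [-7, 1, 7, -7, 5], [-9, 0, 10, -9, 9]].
R = [[0, 0, 0, 0, 0], [1, 0, 0, 0, 0], [0, 1, 0, 0, 5], [0, 0, 1, 0, -11], [0, 0, 0, 1, 7]]

The invariant factors of A (the non-unit diagonal entries of the Smith normal form of xI - A over ℚ[x]) are x^2(x - 5)(x - 1)^2, each dividing the next. The characteristic polynomial is their product, x^2(x - 5)(x - 1)^2.

The rational canonical form is the block-diagonal matrix of companion matrices C(f_i):
R = [[0, 0, 0, 0, 0], [1, 0, 0, 0, 0], [0, 1, 0, 0, 5], [0, 0, 1, 0, -11], [0, 0, 0, 1, 7]].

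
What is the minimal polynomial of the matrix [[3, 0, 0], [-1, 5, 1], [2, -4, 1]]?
m_A(x) = (x - 3)^2

The characteristic polynomial factors as (x - 3)^3. The minimal polynomial is ∏(x - λ)^{k_λ} where k_λ is the size of the largest Jordan block at λ.

For λ = 3: rank(A - 3I) = 1, and the largest Jordan block has size 2 (the smallest k with rank((A - 3I)^k) = rank((A - 3I)^(k+1))).

So m_A(x) = (x - 3)^2.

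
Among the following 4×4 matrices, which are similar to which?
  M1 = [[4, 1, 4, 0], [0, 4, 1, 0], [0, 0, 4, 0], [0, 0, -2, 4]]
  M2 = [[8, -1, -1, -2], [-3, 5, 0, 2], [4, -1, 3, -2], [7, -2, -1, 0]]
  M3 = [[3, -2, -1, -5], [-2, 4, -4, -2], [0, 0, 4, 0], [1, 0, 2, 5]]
Characteristic polynomials: χ_{M1} = (x - 4)^4, χ_{M2} = (x - 4)^4, χ_{M3} = (x - 4)^4.

{M1, M2, M3}: invariant factors x - 4, (x - 4)^3.

Matrices are similar if and only if their invariant-factor lists agree; the partition into similarity classes is {M1, M2, M3}.

1 class: {M1, M2, M3}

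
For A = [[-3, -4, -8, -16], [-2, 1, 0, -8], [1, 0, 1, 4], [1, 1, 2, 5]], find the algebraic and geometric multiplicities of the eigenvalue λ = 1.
The characteristic polynomial is (x - 1)^4, so the factor x - 1 appears with exponent 4: the algebraic multiplicity is 4.

rank(A - I) = 2, so the eigenspace has dimension 4 - 2 = 2: the geometric multiplicity is 2.

Since 2 < 4, A is not diagonalizable.

algebraic multiplicity 4, geometric multiplicity 2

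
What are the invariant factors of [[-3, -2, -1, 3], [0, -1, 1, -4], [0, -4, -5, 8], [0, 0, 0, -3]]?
The Jordan structure of A has elementary divisors (x + 3)^2, (x + 3)^2. Arranging the block sizes at each eigenvalue in decreasing order and taking row products gives the invariant factors.

Invariant factors (smallest first, each dividing the next): (x + 3)^2, (x + 3)^2.

Check: the last factor (x + 3)^2 is the minimal polynomial, and the product (x + 3)^4 is the characteristic polynomial.

(x + 3)^2, (x + 3)^2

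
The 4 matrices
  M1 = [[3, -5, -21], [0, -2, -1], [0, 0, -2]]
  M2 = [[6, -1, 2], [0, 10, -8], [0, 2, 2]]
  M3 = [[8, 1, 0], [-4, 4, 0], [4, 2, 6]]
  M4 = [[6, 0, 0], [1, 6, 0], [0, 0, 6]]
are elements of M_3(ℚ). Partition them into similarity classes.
Characteristic polynomials: χ_{M1} = (x - 3)(x + 2)^2, χ_{M2} = (x - 6)^3, χ_{M3} = (x - 6)^3, χ_{M4} = (x - 6)^3.

{M1}: invariant factors (x - 3)(x + 2)^2.

{M2, M3, M4}: invariant factors x - 6, (x - 6)^2.

Matrices are similar if and only if their invariant-factor lists agree; the partition into similarity classes is {M1}, {M2, M3, M4}.

2 classes: {M1}, {M2, M3, M4}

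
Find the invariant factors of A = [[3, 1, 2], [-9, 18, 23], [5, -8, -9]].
(x - 4)^3

The Jordan structure of A has elementary divisors (x - 4)^3. Arranging the block sizes at each eigenvalue in decreasing order and taking row products gives the invariant factors.

Invariant factors (smallest first, each dividing the next): (x - 4)^3.

Check: the last factor (x - 4)^3 is the minimal polynomial, and the product (x - 4)^3 is the characteristic polynomial.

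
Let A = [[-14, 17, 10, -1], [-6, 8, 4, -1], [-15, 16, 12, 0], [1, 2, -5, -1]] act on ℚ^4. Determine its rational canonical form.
The invariant factors of A (the non-unit diagonal entries of the Smith normal form of xI - A over ℚ[x]) are (x - 5)(x^3 + x - 3), each dividing the next. The characteristic polynomial is their product, (x - 5)(x^3 + x - 3).

The rational canonical form is the block-diagonal matrix of companion matrices C(f_i):
R = [[0, 0, 0, -15], [1, 0, 0, 8], [0, 1, 0, -1], [0, 0, 1, 5]].

Note the characteristic polynomial does not split into linear factors over ℚ, so A has no Jordan form over ℚ; the rational canonical form exists over any field.

R = [[0, 0, 0, -15], [1, 0, 0, 8], [0, 1, 0, -1], [0, 0, 1, 5]]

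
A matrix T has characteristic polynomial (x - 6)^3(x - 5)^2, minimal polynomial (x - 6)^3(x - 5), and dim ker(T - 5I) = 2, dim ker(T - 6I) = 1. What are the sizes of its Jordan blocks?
λ = 5: algebraic multiplicity 2 (exponent in χ_T), largest block size 1 (exponent in m_T), 2 blocks (geometric multiplicity). These force block sizes [1, 1].
λ = 6: algebraic multiplicity 3 (exponent in χ_T), largest block size 3 (exponent in m_T), 1 block (geometric multiplicity). This forces block sizes [3].

Jordan blocks: (5, 1), (5, 1), (6, 3)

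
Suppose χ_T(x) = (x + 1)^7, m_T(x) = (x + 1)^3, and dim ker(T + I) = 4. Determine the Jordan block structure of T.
λ = -1: algebraic multiplicity 7 (exponent in χ_T), largest block size 3 (exponent in m_T), 4 blocks (geometric multiplicity). These force block sizes [3, 2, 1, 1].

Jordan blocks: (-1, 3), (-1, 2), (-1, 1), (-1, 1)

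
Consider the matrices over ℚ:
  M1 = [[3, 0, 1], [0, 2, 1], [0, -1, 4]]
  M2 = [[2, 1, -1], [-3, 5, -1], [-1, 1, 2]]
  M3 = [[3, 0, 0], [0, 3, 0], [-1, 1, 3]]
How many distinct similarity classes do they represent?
2 classes: {M1, M2}, {M3}

Characteristic polynomials: χ_{M1} = (x - 3)^3, χ_{M2} = (x - 3)^3, χ_{M3} = (x - 3)^3.

{M1, M2}: invariant factors (x - 3)^3.

{M3}: invariant factors x - 3, (x - 3)^2.

Matrices are similar if and only if their invariant-factor lists agree; the partition into similarity classes is {M1, M2}, {M3}.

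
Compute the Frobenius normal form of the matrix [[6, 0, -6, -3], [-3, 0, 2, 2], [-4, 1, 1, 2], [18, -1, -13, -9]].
The invariant factors of A (the non-unit diagonal entries of the Smith normal form of xI - A over ℚ[x]) are (x + 2)(x^3 - x + 3), each dividing the next. The characteristic polynomial is their product, (x + 2)(x^3 - x + 3).

The rational canonical form is the block-diagonal matrix of companion matrices C(f_i):
R = [[0, 0, 0, -6], [1, 0, 0, -1], [0, 1, 0, 1], [0, 0, 1, -2]].

Note the characteristic polynomial does not split into linear factors over ℚ, so A has no Jordan form over ℚ; the rational canonical form exists over any field.

R = [[0, 0, 0, -6], [1, 0, 0, -1], [0, 1, 0, 1], [0, 0, 1, -2]]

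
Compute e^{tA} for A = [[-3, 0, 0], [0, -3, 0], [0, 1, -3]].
A has Jordan form J = [[-3, 1, 0], [0, -3, 0], [0, 0, -3]] with A = PJP^{-1}, so e^{tA} = P e^{tJ} P^{-1}.

For a Jordan block J_k(λ), e^{tJ_k(λ)} = e^{λt} · (I + tN + t^2 N^2/2! + ... + t^{k-1} N^{k-1}/(k-1)!) where N is the nilpotent superdiagonal part.

Assembling the blocks and conjugating back gives the entries of e^{tA} as shown above.

e^{tA} = [[e^{-3*t}, 0, 0], [0, e^{-3*t}, 0], [0, t*e^{-3*t}, e^{-3*t}]]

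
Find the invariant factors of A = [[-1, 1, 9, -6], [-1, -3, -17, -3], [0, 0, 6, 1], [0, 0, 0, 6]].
(x - 6)^2(x + 2)^2

The Jordan structure of A has elementary divisors (x + 2)^2, (x - 6)^2. Arranging the block sizes at each eigenvalue in decreasing order and taking row products gives the invariant factors.

Invariant factors (smallest first, each dividing the next): (x - 6)^2(x + 2)^2.

Check: the last factor (x - 6)^2(x + 2)^2 is the minimal polynomial, and the product (x - 6)^2(x + 2)^2 is the characteristic polynomial.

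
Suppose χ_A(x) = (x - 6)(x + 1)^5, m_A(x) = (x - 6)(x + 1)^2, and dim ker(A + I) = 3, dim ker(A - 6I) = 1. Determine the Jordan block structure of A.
λ = -1: algebraic multiplicity 5 (exponent in χ_A), largest block size 2 (exponent in m_A), 3 blocks (geometric multiplicity). These force block sizes [2, 2, 1].
λ = 6: algebraic multiplicity 1 (exponent in χ_A), largest block size 1 (exponent in m_A), 1 block (geometric multiplicity). This forces block sizes [1].

Jordan blocks: (-1, 2), (-1, 2), (-1, 1), (6, 1)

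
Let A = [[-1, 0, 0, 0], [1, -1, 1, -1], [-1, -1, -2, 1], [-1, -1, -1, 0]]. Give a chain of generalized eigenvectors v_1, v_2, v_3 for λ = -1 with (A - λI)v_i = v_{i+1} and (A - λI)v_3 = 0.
We seek v_1 ∈ ker((A + I)^3) \ ker((A + I)^2), then set v_{i+1} = (A + I) v_i.

One such chain is v_1 = [[-1, 1, 1, -1]]^T, v_2 = [[0, 1, -2, -2]]^T, v_3 = [[0, 0, -1, -1]]^T. Check: (A + I) v_3 = [[0, 0, 0, 0]]^T = 0.

v_1 = [[-1, 1, 1, -1]]^T, v_2 = [[0, 1, -2, -2]]^T, v_3 = [[0, 0, -1, -1]]^T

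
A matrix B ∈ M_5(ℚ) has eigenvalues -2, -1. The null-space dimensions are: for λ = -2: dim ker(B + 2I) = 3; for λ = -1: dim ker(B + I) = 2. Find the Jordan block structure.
λ = -2: successive nullity increments [3] count blocks of size ≥ k; block sizes are [1, 1, 1].
λ = -1: successive nullity increments [2] count blocks of size ≥ k; block sizes are [1, 1].

Jordan blocks: (-2, 1), (-2, 1), (-2, 1), (-1, 1), (-1, 1)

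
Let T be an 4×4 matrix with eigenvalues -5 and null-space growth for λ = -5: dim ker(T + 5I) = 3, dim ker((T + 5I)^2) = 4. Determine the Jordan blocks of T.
Jordan blocks: (-5, 2), (-5, 1), (-5, 1)

λ = -5: successive nullity increments [3, 1] count blocks of size ≥ k; block sizes are [2, 1, 1].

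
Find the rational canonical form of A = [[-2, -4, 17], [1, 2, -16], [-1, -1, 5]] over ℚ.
R = [[0, 0, -15], [1, 0, -1], [0, 1, 5]]

The invariant factors of A (the non-unit diagonal entries of the Smith normal form of xI - A over ℚ[x]) are (x - 3)(x^2 - 2x - 5), each dividing the next. The characteristic polynomial is their product, (x - 3)(x^2 - 2x - 5).

The rational canonical form is the block-diagonal matrix of companion matrices C(f_i):
R = [[0, 0, -15], [1, 0, -1], [0, 1, 5]].

Note the characteristic polynomial does not split into linear factors over ℚ, so A has no Jordan form over ℚ; the rational canonical form exists over any field.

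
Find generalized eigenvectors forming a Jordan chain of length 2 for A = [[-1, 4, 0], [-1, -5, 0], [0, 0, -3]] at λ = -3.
We seek v_1 ∈ ker((A + 3I)^2) \ ker(A + 3I), then set v_{i+1} = (A + 3I) v_i.

One such chain is v_1 = [[-5, 3, 1]]^T, v_2 = [[2, -1, 0]]^T. Check: (A + 3I) v_2 = [[0, 0, 0]]^T = 0.

v_1 = [[-5, 3, 1]]^T, v_2 = [[2, -1, 0]]^T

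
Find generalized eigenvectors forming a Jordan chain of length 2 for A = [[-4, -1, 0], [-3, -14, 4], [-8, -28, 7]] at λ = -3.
v_1 = [[-1, 2, 5]]^T, v_2 = [[-1, 1, 2]]^T

We seek v_1 ∈ ker((A + 3I)^2) \ ker(A + 3I), then set v_{i+1} = (A + 3I) v_i.

One such chain is v_1 = [[-1, 2, 5]]^T, v_2 = [[-1, 1, 2]]^T. Check: (A + 3I) v_2 = [[0, 0, 0]]^T = 0.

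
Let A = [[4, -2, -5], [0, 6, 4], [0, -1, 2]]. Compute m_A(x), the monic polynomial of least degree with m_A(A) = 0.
m_A(x) = (x - 4)^3

The characteristic polynomial factors as (x - 4)^3. The minimal polynomial is ∏(x - λ)^{k_λ} where k_λ is the size of the largest Jordan block at λ.

For λ = 4: rank(A - 4I) = 2, and the largest Jordan block has size 3 (the smallest k with rank((A - 4I)^k) = rank((A - 4I)^(k+1))).

So m_A(x) = (x - 4)^3.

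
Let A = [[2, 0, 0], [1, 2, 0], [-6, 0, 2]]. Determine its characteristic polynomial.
χ_A(x) = (x - 2)^3

xI - A = [[x - 2, 0, 0], [-1, x - 2, 0], [6, 0, x - 2]].

Expanding det(xI - A) along the first row:
det(xI - A) = + (x - 2)·det([[x - 2, 0], [0, x - 2]]) - (0)·det([[-1, 0], [6, x - 2]]) + (0)·det([[-1, x - 2], [6, 0]]).

Evaluating gives χ_A(x) = x^3 - 6x^2 + 12x - 8 = (x - 2)^3.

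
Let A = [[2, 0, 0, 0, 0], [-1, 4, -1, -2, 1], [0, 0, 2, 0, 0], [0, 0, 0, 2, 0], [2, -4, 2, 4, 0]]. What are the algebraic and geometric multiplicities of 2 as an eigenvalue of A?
The characteristic polynomial is (x - 2)^5, so the factor x - 2 appears with exponent 5: the algebraic multiplicity is 5.

rank(A - 2I) = 1, so the eigenspace has dimension 5 - 1 = 4: the geometric multiplicity is 4.

Since 4 < 5, A is not diagonalizable.

algebraic multiplicity 5, geometric multiplicity 4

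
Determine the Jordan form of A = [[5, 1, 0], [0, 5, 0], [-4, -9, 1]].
J = [[1, 0, 0], [0, 5, 1], [0, 0, 5]]

The characteristic polynomial is det(xI - A) = (x - 5)^2(x - 1), so the eigenvalues are 1 (algebraic multiplicity 1), 5 (algebraic multiplicity 2).

For λ = 1: algebraic multiplicity 1 gives one 1×1 block.

For λ = 5: rank(A - 5I) = 2, rank((A - 5I)^2) = 1. The eigenspace has dimension 3 - 2 = 1, so there is 1 Jordan block; the rank sequence gives block sizes [2].

Assembling the blocks gives the Jordan form J above.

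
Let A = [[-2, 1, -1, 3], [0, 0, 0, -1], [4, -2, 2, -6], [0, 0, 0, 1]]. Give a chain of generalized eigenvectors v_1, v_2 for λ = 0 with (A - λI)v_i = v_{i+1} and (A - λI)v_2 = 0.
We seek v_1 ∈ ker(A^2) \ ker(A), then set v_{i+1} = A v_i.

One such chain is v_1 = [[0, 1, 0, 0]]^T, v_2 = [[1, 0, -2, 0]]^T. Check: A v_2 = [[0, 0, 0, 0]]^T = 0.

v_1 = [[0, 1, 0, 0]]^T, v_2 = [[1, 0, -2, 0]]^T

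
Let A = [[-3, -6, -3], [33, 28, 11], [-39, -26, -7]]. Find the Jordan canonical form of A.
The characteristic polynomial is det(xI - A) = (x - 6)^3, so the eigenvalues are 6 (algebraic multiplicity 3).

For λ = 6: rank(A - 6I) = 1, rank((A - 6I)^2) = 0. The eigenspace has dimension 3 - 1 = 2, so there are 2 Jordan blocks; the rank sequence gives block sizes [2, 1].

Assembling the blocks gives the Jordan form J above.

J = [[6, 1, 0], [0, 6, 0], [0, 0, 6]]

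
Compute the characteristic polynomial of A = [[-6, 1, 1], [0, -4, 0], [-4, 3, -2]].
xI - A = [[x + 6, -1, -1], [0, x + 4, 0], [4, -3, x + 2]].

Expanding det(xI - A) along the first row:
det(xI - A) = + (x + 6)·det([[x + 4, 0], [-3, x + 2]]) - (-1)·det([[0, 0], [4, x + 2]]) + (-1)·det([[0, x + 4], [4, -3]]).

Evaluating gives χ_A(x) = x^3 + 12x^2 + 48x + 64 = (x + 4)^3.

χ_A(x) = (x + 4)^3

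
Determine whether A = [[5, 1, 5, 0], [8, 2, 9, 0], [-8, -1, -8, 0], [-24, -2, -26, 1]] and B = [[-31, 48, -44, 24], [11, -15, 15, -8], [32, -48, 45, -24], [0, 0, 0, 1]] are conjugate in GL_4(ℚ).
Two matrices over a field are similar if and only if they have the same invariant factors.

Both A and B have characteristic polynomial (x - 1)^3(x + 3) and minimal polynomial (x - 1)^2(x + 3). Computing further, both have invariant factors x - 1, (x - 1)^2(x + 3). Hence A and B are similar.

Yes.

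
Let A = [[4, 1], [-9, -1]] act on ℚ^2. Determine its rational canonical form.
R = [[0, -5], [1, 3]]

The invariant factors of A (the non-unit diagonal entries of the Smith normal form of xI - A over ℚ[x]) are x^2 - 3x + 5, each dividing the next. The characteristic polynomial is their product, x^2 - 3x + 5.

The rational canonical form is the block-diagonal matrix of companion matrices C(f_i):
R = [[0, -5], [1, 3]].

Note the characteristic polynomial does not split into linear factors over ℚ, so A has no Jordan form over ℚ; the rational canonical form exists over any field.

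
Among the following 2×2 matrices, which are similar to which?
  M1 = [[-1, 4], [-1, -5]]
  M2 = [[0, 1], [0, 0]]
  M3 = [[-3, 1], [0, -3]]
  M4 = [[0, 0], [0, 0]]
Characteristic polynomials: χ_{M1} = (x + 3)^2, χ_{M2} = x^2, χ_{M3} = (x + 3)^2, χ_{M4} = x^2.

{M1, M3}: invariant factors (x + 3)^2.

{M2}: invariant factors x^2.

{M4}: invariant factors x, x.

Matrices are similar if and only if their invariant-factor lists agree; the partition into similarity classes is {M1, M3}, {M2}, {M4}.

3 classes: {M1, M3}, {M2}, {M4}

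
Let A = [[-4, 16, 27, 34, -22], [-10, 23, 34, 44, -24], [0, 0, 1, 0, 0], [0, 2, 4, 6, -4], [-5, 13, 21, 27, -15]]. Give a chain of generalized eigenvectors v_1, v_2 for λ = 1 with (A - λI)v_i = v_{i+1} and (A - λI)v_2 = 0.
We seek v_1 ∈ ker((A - I)^2) \ ker(A - I), then set v_{i+1} = (A - I) v_i.

One such chain is v_1 = [[-2, 1, 0, -2, -2]]^T, v_2 = [[2, 2, 0, 0, 1]]^T. Check: (A - I) v_2 = [[0, 0, 0, 0, 0]]^T = 0.

v_1 = [[-2, 1, 0, -2, -2]]^T, v_2 = [[2, 2, 0, 0, 1]]^T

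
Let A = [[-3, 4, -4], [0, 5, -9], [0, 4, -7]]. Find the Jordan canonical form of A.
J = [[-3, 0, 0], [0, -1, 1], [0, 0, -1]]

The characteristic polynomial is det(xI - A) = (x + 1)^2(x + 3), so the eigenvalues are -3 (algebraic multiplicity 1), -1 (algebraic multiplicity 2).

For λ = -3: algebraic multiplicity 1 gives one 1×1 block.

For λ = -1: rank(A + I) = 2, rank((A + I)^2) = 1. The eigenspace has dimension 3 - 2 = 1, so there is 1 Jordan block; the rank sequence gives block sizes [2].

Assembling the blocks gives the Jordan form J above.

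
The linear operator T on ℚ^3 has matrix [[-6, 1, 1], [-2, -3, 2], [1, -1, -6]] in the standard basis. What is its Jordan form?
J = [[-5, 1, 0], [0, -5, 0], [0, 0, -5]]

The characteristic polynomial is det(xI - A) = (x + 5)^3, so the eigenvalues are -5 (algebraic multiplicity 3).

For λ = -5: rank(A + 5I) = 1, rank((A + 5I)^2) = 0. The eigenspace has dimension 3 - 1 = 2, so there are 2 Jordan blocks; the rank sequence gives block sizes [2, 1].

Assembling the blocks gives the Jordan form J above.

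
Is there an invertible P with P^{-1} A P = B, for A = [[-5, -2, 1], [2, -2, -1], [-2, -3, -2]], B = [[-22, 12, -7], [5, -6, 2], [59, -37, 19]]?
Yes.

Two matrices over a field are similar if and only if they have the same invariant factors.

Both A and B have characteristic polynomial (x + 3)^3 and minimal polynomial (x + 3)^3. Computing further, both have invariant factors (x + 3)^3. Hence A and B are similar.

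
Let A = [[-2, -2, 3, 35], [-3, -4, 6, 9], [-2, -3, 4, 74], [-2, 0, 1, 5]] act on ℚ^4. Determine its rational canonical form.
R = [[0, 0, 0, 48], [1, 0, 0, -52], [0, 1, 0, 12], [0, 0, 1, 3]]

The invariant factors of A (the non-unit diagonal entries of the Smith normal form of xI - A over ℚ[x]) are (x - 3)(x - 2)^2(x + 4), each dividing the next. The characteristic polynomial is their product, (x - 3)(x - 2)^2(x + 4).

The rational canonical form is the block-diagonal matrix of companion matrices C(f_i):
R = [[0, 0, 0, 48], [1, 0, 0, -52], [0, 1, 0, 12], [0, 0, 1, 3]].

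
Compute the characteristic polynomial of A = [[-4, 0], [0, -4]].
χ_A(x) = (x + 4)^2

xI - A = [[x + 4, 0], [0, x + 4]].

Expanding det(xI - A) along the first row:
det(xI - A) = + (x + 4)·det([[x + 4]]) - (0)·det([[0]]).

Evaluating gives χ_A(x) = x^2 + 8x + 16 = (x + 4)^2.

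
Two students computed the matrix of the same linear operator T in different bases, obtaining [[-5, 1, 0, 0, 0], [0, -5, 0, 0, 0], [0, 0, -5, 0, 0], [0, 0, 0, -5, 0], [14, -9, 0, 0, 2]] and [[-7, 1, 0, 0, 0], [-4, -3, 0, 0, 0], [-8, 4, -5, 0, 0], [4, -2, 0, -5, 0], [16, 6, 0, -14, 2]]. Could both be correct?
Yes.

Two matrices over a field are similar if and only if they have the same invariant factors.

Both A and B have characteristic polynomial (x - 2)(x + 5)^4 and minimal polynomial (x - 2)(x + 5)^2. Computing further, both have invariant factors x + 5, x + 5, (x - 2)(x + 5)^2. Hence A and B are similar.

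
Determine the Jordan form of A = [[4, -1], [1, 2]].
The characteristic polynomial is det(xI - A) = (x - 3)^2, so the eigenvalues are 3 (algebraic multiplicity 2).

For λ = 3: rank(A - 3I) = 1, rank((A - 3I)^2) = 0. The eigenspace has dimension 2 - 1 = 1, so there is 1 Jordan block; the rank sequence gives block sizes [2].

Assembling the blocks gives the Jordan form J above.

J = [[3, 1], [0, 3]]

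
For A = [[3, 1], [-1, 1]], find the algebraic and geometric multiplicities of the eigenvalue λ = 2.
The characteristic polynomial is (x - 2)^2, so the factor x - 2 appears with exponent 2: the algebraic multiplicity is 2.

rank(A - 2I) = 1, so the eigenspace has dimension 2 - 1 = 1: the geometric multiplicity is 1.

Since 1 < 2, A is not diagonalizable.

algebraic multiplicity 2, geometric multiplicity 1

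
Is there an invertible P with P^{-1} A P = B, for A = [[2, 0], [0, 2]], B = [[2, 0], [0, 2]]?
Yes.

Two matrices over a field are similar if and only if they have the same invariant factors.

Both A and B have characteristic polynomial (x - 2)^2 and minimal polynomial x - 2. Computing further, both have invariant factors x - 2, x - 2. Hence A and B are similar.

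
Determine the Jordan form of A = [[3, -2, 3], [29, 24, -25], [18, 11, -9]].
The characteristic polynomial is det(xI - A) = (x - 6)^3, so the eigenvalues are 6 (algebraic multiplicity 3).

For λ = 6: rank(A - 6I) = 2, rank((A - 6I)^2) = 1, rank((A - 6I)^3) = 0. The eigenspace has dimension 3 - 2 = 1, so there is 1 Jordan block; the rank sequence gives block sizes [3].

Assembling the blocks gives the Jordan form J above.

J = [[6, 1, 0], [0, 6, 1], [0, 0, 6]]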